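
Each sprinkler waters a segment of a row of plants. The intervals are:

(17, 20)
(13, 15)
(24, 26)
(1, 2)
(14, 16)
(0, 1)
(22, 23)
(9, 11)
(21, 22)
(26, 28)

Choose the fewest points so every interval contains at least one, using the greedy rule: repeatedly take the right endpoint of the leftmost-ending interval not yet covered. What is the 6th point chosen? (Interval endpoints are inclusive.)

Process intervals by earliest right end; each time one isn't hit yet, stab at its right endpoint.
By right end: [0,1]  [1,2]  [9,11]  [13,15]  [14,16]  [17,20]  [21,22]  [22,23]  [24,26]  [26,28]
[0,1] uncovered → point at 1; [9,11] uncovered → point at 11; [13,15] uncovered → point at 15; [17,20] uncovered → point at 20; [21,22] uncovered → point at 22; [24,26] uncovered → point at 26.
Points: 1, 11, 15, 20, 22, 26 (6 total).

26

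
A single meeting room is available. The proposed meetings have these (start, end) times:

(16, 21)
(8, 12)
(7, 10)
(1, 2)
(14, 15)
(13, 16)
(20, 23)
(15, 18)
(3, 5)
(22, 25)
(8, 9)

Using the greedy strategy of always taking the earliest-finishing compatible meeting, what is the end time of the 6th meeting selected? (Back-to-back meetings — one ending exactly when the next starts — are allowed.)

23

By end time: (1,2), (3,5), (8,9), (7,10), (8,12), (14,15), (13,16), (15,18), (16,21), (20,23), (22,25).
Pick (1,2); next start ≥ 2 → (3,5); next start ≥ 5 → (8,9); next start ≥ 9 → (14,15); next start ≥ 15 → (15,18); next start ≥ 18 → (20,23).
Selected: (1,2) (3,5) (8,9) (14,15) (15,18) (20,23)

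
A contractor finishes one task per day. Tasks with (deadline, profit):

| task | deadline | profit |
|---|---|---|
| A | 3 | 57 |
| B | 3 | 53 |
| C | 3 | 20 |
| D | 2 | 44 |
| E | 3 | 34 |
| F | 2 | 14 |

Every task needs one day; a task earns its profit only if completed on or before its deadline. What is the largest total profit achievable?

Take jobs in profit order; each goes to the latest open slot no later than its deadline.
By profit: A(d3,57), B(d3,53), D(d2,44), E(d3,34), C(d3,20), F(d2,14)
A→slot 3; B→slot 2; D→slot 1; E skipped; C skipped; F skipped.
Profit = 44 + 53 + 57 = 154

154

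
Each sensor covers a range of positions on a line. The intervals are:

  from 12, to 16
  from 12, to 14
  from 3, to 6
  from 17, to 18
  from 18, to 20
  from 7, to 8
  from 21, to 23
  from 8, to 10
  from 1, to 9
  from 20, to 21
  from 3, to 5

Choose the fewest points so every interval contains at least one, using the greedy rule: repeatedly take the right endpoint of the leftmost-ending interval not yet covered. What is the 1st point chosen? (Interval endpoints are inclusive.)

Sort by right endpoint; whenever an interval is uncovered, place a point at its right end.
By right end: [3,5]  [3,6]  [7,8]  [1,9]  [8,10]  [12,14]  [12,16]  [17,18]  [18,20]  [20,21]  [21,23]
[3,5] uncovered → point at 5; [7,8] uncovered → point at 8; [12,14] uncovered → point at 14; [17,18] uncovered → point at 18; [20,21] uncovered → point at 21.
Points: 5, 8, 14, 18, 21 (5 total).

5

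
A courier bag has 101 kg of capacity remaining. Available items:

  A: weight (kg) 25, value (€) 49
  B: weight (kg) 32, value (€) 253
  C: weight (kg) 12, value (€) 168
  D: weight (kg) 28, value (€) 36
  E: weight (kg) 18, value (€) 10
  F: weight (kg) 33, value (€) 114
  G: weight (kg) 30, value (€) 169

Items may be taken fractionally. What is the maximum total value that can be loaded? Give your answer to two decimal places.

683.27

Ratios (sorted): C 14.00, B 7.91, G 5.63, F 3.45, A 1.96, D 1.29, E 0.56
take C (12 @ 168); take B (32 @ 253); take G (30 @ 169); take 27/33 of F → 93.27. Capacity used 101/101.
Total value = 683.27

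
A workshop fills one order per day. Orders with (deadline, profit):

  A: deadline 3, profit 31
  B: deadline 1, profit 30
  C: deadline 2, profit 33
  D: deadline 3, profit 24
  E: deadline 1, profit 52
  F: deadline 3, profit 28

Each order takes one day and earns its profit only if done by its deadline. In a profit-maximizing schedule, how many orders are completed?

3

Sort by profit descending; place each in the latest free slot ≤ its deadline.
Profit order: E=52 C=33 A=31 B=30 F=28 D=24
Assign: E→slot 1, C→slot 2, A→slot 3, B skipped, F skipped, D skipped.
Slots: [1:E] [2:C] [3:A]
3 of 6 scheduled.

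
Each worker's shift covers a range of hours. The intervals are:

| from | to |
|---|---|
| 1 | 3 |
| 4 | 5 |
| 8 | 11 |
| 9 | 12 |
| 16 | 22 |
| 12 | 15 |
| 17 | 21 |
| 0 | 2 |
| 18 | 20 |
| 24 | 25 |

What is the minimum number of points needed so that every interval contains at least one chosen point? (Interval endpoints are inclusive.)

Process intervals by earliest right end; each time one isn't hit yet, stab at its right endpoint.
By right end: [0,2]  [1,3]  [4,5]  [8,11]  [9,12]  [12,15]  [18,20]  [17,21]  [16,22]  [24,25]
[0,2] uncovered → point at 2; [4,5] uncovered → point at 5; [8,11] uncovered → point at 11; [12,15] uncovered → point at 15; [18,20] uncovered → point at 20; [24,25] uncovered → point at 25.
Points: 2, 5, 11, 15, 20, 25 (6 total).

6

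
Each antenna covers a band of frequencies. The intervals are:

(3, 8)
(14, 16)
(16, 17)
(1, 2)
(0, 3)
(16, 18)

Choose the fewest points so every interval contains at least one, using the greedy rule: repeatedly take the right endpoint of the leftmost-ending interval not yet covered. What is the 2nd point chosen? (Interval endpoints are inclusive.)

8

Sort by right endpoint; whenever an interval is uncovered, place a point at its right end.
By right end: [1,2]  [0,3]  [3,8]  [14,16]  [16,17]  [16,18]
[1,2] uncovered → point at 2; [3,8] uncovered → point at 8; [14,16] uncovered → point at 16.
Points: 2, 8, 16 (3 total).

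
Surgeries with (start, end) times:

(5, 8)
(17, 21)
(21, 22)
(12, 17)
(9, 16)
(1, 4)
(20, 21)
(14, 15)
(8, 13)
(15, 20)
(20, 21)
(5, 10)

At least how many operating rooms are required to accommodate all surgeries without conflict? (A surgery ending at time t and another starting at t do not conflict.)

3

Count concurrent intervals with a sweep; the peak is the room count.
starts: [1, 5, 5, 8, 9, 12, 14, 15, 17, 20, 20, 21]
ends:   [4, 8, 10, 13, 15, 16, 17, 20, 21, 21, 21, 22]
s1→1 e4→0 s5→1 s5→2 e8→1 s8→2 s9→3  — peak 3.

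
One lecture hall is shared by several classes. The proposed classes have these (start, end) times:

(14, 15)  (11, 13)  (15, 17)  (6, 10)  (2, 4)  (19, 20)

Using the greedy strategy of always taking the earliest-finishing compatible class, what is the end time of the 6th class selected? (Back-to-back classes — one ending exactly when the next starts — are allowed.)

20

Greedy by earliest finish: after sorting by end time, pick each interval compatible with the last pick.
Sorted by end: (2,4)  (6,10)  (11,13)  (14,15)  (15,17)  (19,20)
take (2,4); take (6,10); take (11,13); take (14,15); take (15,17); take (19,20).
Selected: (2,4) (6,10) (11,13) (14,15) (15,17) (19,20)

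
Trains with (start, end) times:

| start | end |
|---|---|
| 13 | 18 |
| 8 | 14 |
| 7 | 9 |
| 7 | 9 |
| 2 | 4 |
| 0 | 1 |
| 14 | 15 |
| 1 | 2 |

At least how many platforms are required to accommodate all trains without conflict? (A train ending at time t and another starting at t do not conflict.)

The answer is the maximum number of intervals overlapping at any instant.
Events (time:±→running): 0:+→1 1:-→0 1:+→1 2:-→0 2:+→1 4:-→0 7:+→1 7:+→2 8:+→3 … peak 3.

3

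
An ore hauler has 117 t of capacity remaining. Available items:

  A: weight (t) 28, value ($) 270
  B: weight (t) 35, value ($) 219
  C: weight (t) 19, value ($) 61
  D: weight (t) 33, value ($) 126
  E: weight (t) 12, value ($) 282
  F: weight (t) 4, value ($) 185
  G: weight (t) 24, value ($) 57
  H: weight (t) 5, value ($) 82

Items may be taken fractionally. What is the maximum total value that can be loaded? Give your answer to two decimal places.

1164.00

Greedy by value/weight ratio, highest first.
Ratios (sorted): F 46.25, E 23.50, H 16.40, A 9.64, B 6.26, D 3.82, C 3.21, G 2.38
take F (4 @ 185); take E (12 @ 282); take H (5 @ 82); take A (28 @ 270); take B (35 @ 219); take D (33 @ 126). Capacity used 117/117.
Total value = 1164.00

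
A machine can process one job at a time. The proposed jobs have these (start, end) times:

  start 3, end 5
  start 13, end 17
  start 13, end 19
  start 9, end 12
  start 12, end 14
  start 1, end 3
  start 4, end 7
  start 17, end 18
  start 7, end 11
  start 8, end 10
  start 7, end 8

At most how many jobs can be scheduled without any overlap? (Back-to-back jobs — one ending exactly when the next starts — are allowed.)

Sorted by end: (1,3)  (3,5)  (4,7)  (7,8)  (8,10)  (7,11)  (9,12)  (12,14)  (13,17)  (17,18)  (13,19)
take (1,3); take (3,5); skip (4,7); take (7,8); take (8,10); skip (9,12); take (12,14); skip (13,17); take (17,18); skip (13,19).
Selected 6 jobs.

6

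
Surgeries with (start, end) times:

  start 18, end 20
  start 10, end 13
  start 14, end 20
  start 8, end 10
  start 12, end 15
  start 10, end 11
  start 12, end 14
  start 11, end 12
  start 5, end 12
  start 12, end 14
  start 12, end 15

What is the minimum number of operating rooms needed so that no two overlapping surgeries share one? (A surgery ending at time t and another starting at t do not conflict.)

5

starts: [5, 8, 10, 10, 11, 12, 12, 12, 12, 14, 18]
ends:   [10, 11, 12, 12, 13, 14, 14, 15, 15, 20, 20]
s5→1 s8→2 e10→1 s10→2 s10→3 e11→2 s11→3 e12→2 e12→1 s12→2 s12→3 s12→4 s12→5  — peak 5.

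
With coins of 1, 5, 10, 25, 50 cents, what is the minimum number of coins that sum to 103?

Use the largest denomination that fits, subtract, and repeat.
103 − 2×50→3 − 3×1→0
Total coins = 2 + 3 = 5

5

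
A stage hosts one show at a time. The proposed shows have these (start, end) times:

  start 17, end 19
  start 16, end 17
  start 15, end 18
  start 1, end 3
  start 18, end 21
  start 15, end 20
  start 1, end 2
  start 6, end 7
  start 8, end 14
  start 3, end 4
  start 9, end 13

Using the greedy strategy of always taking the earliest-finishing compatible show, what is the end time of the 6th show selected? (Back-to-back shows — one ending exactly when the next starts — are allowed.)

19

Sorted by end: (1,2)  (1,3)  (3,4)  (6,7)  (9,13)  (8,14)  (16,17)  (15,18)  (17,19)  (15,20)  (18,21)
take (1,2); skip (1,3); take (3,4); take (6,7); take (9,13); take (16,17); take (17,19).
Selected: (1,2) (3,4) (6,7) (9,13) (16,17) (17,19)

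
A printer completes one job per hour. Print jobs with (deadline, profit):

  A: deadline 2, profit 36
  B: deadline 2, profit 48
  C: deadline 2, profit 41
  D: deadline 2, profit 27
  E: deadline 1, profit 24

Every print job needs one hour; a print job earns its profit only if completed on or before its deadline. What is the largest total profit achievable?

89

Sort by profit descending; place each in the latest free slot ≤ its deadline.
By profit: B(d2,48), C(d2,41), A(d2,36), D(d2,27), E(d1,24)
B→slot 2; C→slot 1; A skipped; D skipped; E skipped.
Profit = 41 + 48 = 89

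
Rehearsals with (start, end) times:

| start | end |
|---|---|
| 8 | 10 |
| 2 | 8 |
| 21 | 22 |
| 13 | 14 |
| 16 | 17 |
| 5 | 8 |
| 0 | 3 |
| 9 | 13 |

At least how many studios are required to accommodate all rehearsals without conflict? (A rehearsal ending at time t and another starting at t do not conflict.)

The answer is the maximum number of intervals overlapping at any instant.
Events (time:±→running): 0:+→1 2:+→2 … peak 2.

2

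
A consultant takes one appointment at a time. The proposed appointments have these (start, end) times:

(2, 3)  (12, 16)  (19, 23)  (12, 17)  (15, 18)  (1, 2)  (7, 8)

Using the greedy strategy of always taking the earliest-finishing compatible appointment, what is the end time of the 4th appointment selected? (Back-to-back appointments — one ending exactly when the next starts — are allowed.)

Greedy by earliest finish: after sorting by end time, pick each interval compatible with the last pick.
Sorted by end: (1,2)  (2,3)  (7,8)  (12,16)  (12,17)  (15,18)  (19,23)
take (1,2); take (2,3); take (7,8); take (12,16); skip (12,17); take (19,23).
Selected: (1,2) (2,3) (7,8) (12,16) (19,23)

16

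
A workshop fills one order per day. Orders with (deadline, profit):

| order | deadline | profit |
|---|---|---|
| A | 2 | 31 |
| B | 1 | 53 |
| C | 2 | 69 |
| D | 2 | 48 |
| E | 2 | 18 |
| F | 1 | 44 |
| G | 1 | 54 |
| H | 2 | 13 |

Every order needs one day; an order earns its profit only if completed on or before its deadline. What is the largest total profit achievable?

123

Profit order: C=69 G=54 B=53 D=48 F=44 A=31 E=18 H=13
Assign: C→slot 2, G→slot 1, B skipped, D skipped, F skipped, A skipped, E skipped, H skipped.
Slots: [1:G] [2:C]
Profit = 54 + 69 = 123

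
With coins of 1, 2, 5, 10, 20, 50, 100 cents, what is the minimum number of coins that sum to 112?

112 = 1×100 + 1×10 + 1×2
Total coins = 1 + 1 + 1 = 3

3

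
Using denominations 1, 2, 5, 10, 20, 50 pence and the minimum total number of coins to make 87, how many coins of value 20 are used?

Use the largest denomination that fits, subtract, and repeat.
87 − 1×50→37 − 1×20→17 − 1×10→7 − 1×5→2 − 1×2→0
Count of 20: 1

1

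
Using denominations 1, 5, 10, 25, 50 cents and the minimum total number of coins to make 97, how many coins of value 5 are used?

0

97 = 1×50 + 1×25 + 2×10 + 2×1
Count of 5: 0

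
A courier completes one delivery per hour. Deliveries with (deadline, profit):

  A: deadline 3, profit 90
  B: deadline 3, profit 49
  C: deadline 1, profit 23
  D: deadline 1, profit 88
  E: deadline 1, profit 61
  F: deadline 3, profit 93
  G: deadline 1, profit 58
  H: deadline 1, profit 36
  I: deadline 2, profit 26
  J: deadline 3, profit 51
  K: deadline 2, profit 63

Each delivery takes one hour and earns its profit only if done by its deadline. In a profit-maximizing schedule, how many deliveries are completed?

3

Take jobs in profit order; each goes to the latest open slot no later than its deadline.
By profit: F(d3,93), A(d3,90), D(d1,88), K(d2,63), E(d1,61), G(d1,58), J(d3,51), B(d3,49), H(d1,36), I(d2,26), C(d1,23)
F→slot 3; A→slot 2; D→slot 1; K skipped; E skipped; G skipped; J skipped; B skipped; H skipped; I skipped; C skipped.
3 of 11 scheduled.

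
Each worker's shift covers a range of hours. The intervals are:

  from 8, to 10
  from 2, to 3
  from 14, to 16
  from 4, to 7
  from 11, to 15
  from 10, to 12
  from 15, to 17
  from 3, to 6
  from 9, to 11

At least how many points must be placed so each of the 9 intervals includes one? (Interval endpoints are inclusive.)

4

Sort by right endpoint; whenever an interval is uncovered, place a point at its right end.
By right end: [2,3]  [3,6]  [4,7]  [8,10]  [9,11]  [10,12]  [11,15]  [14,16]  [15,17]
[2,3] uncovered → point at 3; [4,7] uncovered → point at 7; [8,10] uncovered → point at 10; [11,15] uncovered → point at 15.
Points: 3, 7, 10, 15 (4 total).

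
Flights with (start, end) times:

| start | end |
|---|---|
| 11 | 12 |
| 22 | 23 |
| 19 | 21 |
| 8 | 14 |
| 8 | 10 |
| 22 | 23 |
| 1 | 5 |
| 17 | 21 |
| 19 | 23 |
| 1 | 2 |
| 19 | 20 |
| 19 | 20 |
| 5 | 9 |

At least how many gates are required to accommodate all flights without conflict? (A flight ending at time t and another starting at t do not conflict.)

The answer is the maximum number of intervals overlapping at any instant.
Events (time:±→running): 1:+→1 1:+→2 2:-→1 5:-→0 5:+→1 8:+→2 8:+→3 9:-→2 10:-→1 11:+→2 12:-→1 14:-→0 17:+→1 19:+→2 19:+→3 19:+→4 19:+→5 … peak 5.

5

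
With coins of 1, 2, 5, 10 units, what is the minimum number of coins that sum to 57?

7

57 = 5×10 + 1×5 + 1×2
Total coins = 5 + 1 + 1 = 7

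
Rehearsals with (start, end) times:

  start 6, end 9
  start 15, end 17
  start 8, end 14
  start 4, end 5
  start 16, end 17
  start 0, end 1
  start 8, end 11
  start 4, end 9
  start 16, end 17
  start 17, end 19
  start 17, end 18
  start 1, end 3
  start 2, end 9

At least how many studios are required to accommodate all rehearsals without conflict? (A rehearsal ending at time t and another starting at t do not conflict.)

The answer is the maximum number of intervals overlapping at any instant.
Events (time:±→running): 0:+→1 1:-→0 1:+→1 2:+→2 3:-→1 4:+→2 4:+→3 5:-→2 6:+→3 8:+→4 8:+→5 … peak 5.

5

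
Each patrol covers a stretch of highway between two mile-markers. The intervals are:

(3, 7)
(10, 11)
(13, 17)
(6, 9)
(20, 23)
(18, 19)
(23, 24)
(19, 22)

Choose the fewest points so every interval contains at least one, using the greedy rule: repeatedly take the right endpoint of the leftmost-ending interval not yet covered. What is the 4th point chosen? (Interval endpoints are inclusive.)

Sort by right endpoint; whenever an interval is uncovered, place a point at its right end.
By right end: [3,7]  [6,9]  [10,11]  [13,17]  [18,19]  [19,22]  [20,23]  [23,24]
[3,7] uncovered → point at 7; [10,11] uncovered → point at 11; [13,17] uncovered → point at 17; [18,19] uncovered → point at 19; [20,23] uncovered → point at 23.
Points: 7, 11, 17, 19, 23 (5 total).

19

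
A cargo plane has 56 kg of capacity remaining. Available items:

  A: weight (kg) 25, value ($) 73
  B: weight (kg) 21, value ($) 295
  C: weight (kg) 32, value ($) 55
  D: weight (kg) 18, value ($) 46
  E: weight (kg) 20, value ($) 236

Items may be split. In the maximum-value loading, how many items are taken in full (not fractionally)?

2

Sort by value per unit weight and fill in that order.
Order: B (295/21=14.05) > E (236/20=11.80) > A (73/25=2.92) > D (46/18=2.56) > C (55/32=1.72)
Fill: take B (21 @ 295) → take E (20 @ 236) → take 15/25 of A → 43.80; 56/56 used.
2 item(s) taken whole; one partial (take 15/25 of A).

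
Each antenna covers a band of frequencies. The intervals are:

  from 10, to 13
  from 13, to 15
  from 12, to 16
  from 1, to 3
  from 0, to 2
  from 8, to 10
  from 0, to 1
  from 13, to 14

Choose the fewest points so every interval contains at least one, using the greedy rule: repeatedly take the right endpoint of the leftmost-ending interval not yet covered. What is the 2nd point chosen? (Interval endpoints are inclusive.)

10

Process intervals by earliest right end; each time one isn't hit yet, stab at its right endpoint.
By right end: [0,1]  [0,2]  [1,3]  [8,10]  [10,13]  [13,14]  [13,15]  [12,16]
[0,1] uncovered → point at 1; [8,10] uncovered → point at 10; [13,14] uncovered → point at 14.
Points: 1, 10, 14 (3 total).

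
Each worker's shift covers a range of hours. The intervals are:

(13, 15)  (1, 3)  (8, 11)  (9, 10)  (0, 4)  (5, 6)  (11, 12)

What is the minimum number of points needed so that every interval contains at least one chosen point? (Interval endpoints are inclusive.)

5

Sort by right endpoint; whenever an interval is uncovered, place a point at its right end.
By right end: [1,3]  [0,4]  [5,6]  [9,10]  [8,11]  [11,12]  [13,15]
[1,3] uncovered → point at 3; [5,6] uncovered → point at 6; [9,10] uncovered → point at 10; [11,12] uncovered → point at 12; [13,15] uncovered → point at 15.
Points: 3, 6, 10, 12, 15 (5 total).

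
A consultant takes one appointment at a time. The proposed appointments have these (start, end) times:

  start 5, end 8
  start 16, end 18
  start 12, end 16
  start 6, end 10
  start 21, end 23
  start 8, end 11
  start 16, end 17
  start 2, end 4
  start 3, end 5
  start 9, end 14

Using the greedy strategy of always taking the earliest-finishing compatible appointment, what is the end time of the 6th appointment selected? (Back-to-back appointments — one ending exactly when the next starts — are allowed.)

23

Sorted by end: (2,4)  (3,5)  (5,8)  (6,10)  (8,11)  (9,14)  (12,16)  (16,17)  (16,18)  (21,23)
take (2,4); skip (3,5); take (5,8); skip (6,10); take (8,11); skip (9,14); take (12,16); take (16,17); skip (16,18); take (21,23).
Selected: (2,4) (5,8) (8,11) (12,16) (16,17) (21,23)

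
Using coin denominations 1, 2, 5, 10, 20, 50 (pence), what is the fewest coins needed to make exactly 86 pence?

5

Use the largest denomination that fits, subtract, and repeat.
86 = 1×50 + 1×20 + 1×10 + 1×5 + 1×1
Total coins = 1 + 1 + 1 + 1 + 1 = 5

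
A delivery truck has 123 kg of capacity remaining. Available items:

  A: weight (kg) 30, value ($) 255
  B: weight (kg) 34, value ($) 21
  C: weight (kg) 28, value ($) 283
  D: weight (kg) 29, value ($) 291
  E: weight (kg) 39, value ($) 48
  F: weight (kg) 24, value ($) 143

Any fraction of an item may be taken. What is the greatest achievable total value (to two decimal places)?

986.77

Greedy by value/weight ratio, highest first.
Order: C (283/28=10.11) > D (291/29=10.03) > A (255/30=8.50) > F (143/24=5.96) > E (48/39=1.23) > B (21/34=0.62)
Fill: take C (28 @ 283) → take D (29 @ 291) → take A (30 @ 255) → take F (24 @ 143) → take 12/39 of E → 14.77; 123/123 used.
Total value = 986.77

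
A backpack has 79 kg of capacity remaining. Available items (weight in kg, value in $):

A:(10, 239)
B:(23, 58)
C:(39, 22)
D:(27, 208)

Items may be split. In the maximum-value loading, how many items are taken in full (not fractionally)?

Order: A (239/10=23.90) > D (208/27=7.70) > B (58/23=2.52) > C (22/39=0.56)
Fill: take A (10 @ 239) → take D (27 @ 208) → take B (23 @ 58) → take 19/39 of C → 10.72; 79/79 used.
3 item(s) taken whole; one partial (take 19/39 of C).

3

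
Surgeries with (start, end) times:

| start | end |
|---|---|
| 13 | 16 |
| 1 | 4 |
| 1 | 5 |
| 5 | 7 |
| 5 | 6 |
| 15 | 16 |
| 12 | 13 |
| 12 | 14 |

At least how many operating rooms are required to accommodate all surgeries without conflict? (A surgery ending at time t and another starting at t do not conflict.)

The answer is the maximum number of intervals overlapping at any instant.
starts: [1, 1, 5, 5, 12, 12, 13, 15]
ends:   [4, 5, 6, 7, 13, 14, 16, 16]
s1→1 s1→2  — peak 2.

2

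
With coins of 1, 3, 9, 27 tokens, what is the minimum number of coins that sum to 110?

110 − 4×27→2 − 2×1→0
Total coins = 4 + 2 = 6

6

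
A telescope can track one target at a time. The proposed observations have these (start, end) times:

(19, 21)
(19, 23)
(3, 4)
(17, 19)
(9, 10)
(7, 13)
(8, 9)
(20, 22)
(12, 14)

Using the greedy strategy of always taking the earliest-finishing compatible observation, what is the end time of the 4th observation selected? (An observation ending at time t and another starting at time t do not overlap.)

14

By end time: (3,4), (8,9), (9,10), (7,13), (12,14), (17,19), (19,21), (20,22), (19,23).
Pick (3,4); next start ≥ 4 → (8,9); next start ≥ 9 → (9,10); next start ≥ 10 → (12,14); next start ≥ 14 → (17,19); next start ≥ 19 → (19,21).
Selected: (3,4) (8,9) (9,10) (12,14) (17,19) (19,21)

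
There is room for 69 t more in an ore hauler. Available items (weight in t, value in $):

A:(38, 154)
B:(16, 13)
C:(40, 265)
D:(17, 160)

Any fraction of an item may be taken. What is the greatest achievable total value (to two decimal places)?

Order: D (160/17=9.41) > C (265/40=6.62) > A (154/38=4.05) > B (13/16=0.81)
Fill: take D (17 @ 160) → take C (40 @ 265) → take 12/38 of A → 48.63; 69/69 used.
Total value = 473.63

473.63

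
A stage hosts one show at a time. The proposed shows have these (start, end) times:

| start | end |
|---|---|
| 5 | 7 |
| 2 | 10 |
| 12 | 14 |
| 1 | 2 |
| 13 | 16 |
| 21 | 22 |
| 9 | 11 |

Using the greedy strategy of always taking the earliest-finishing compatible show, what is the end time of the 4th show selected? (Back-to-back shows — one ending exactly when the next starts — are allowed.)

Sort by end time and greedily take each interval whose start is ≥ the last chosen end.
Sorted by end: (1,2)  (5,7)  (2,10)  (9,11)  (12,14)  (13,16)  (21,22)
take (1,2); take (5,7); take (9,11); take (12,14); skip (13,16); take (21,22).
Selected: (1,2) (5,7) (9,11) (12,14) (21,22)

14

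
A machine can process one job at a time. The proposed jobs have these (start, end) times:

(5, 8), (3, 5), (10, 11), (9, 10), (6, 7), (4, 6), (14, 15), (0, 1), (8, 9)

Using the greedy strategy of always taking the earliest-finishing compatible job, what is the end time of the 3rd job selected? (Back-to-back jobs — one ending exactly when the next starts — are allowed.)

Sort by end time and greedily take each interval whose start is ≥ the last chosen end.
Sorted by end: (0,1)  (3,5)  (4,6)  (6,7)  (5,8)  (8,9)  (9,10)  (10,11)  (14,15)
take (0,1); take (3,5); take (6,7); take (8,9); take (9,10); take (10,11); take (14,15).
Selected: (0,1) (3,5) (6,7) (8,9) (9,10) (10,11) (14,15)

7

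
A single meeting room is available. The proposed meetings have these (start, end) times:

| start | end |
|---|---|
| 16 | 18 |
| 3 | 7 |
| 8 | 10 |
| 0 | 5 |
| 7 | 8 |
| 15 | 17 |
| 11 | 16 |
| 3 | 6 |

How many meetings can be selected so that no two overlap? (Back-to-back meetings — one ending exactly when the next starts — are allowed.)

Order by finish time; keep every interval that doesn't clash with the previous kept one.
Sorted by end: (0,5)  (3,6)  (3,7)  (7,8)  (8,10)  (11,16)  (15,17)  (16,18)
take (0,5); skip (3,7); take (7,8); take (8,10); take (11,16); take (16,18).
Selected 5 meetings.

5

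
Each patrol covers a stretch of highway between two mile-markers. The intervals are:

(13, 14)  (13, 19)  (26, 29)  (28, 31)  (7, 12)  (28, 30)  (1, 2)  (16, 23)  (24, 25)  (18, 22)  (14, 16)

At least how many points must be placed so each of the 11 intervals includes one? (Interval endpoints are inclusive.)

Sort by right endpoint; whenever an interval is uncovered, place a point at its right end.
By right end: [1,2]  [7,12]  [13,14]  [14,16]  [13,19]  [18,22]  [16,23]  [24,25]  [26,29]  [28,30]  [28,31]
[1,2] uncovered → point at 2; [7,12] uncovered → point at 12; [13,14] uncovered → point at 14; [18,22] uncovered → point at 22; [24,25] uncovered → point at 25; [26,29] uncovered → point at 29.
Points: 2, 12, 14, 22, 25, 29 (6 total).

6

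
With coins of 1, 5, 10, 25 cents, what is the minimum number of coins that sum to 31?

3

31 − 1×25→6 − 1×5→1 − 1×1→0
Total coins = 1 + 1 + 1 = 3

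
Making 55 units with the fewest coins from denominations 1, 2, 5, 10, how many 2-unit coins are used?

0

Greedy: take as many of the largest coin as possible, then repeat with the remainder.
55 = 5×10 + 1×5
Count of 2: 0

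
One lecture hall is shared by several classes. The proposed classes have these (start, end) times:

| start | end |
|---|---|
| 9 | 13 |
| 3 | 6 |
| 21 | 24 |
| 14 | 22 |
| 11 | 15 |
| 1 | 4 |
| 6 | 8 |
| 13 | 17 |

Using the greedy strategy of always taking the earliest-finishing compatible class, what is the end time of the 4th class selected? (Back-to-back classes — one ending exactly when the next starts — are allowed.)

17

By end time: (1,4), (3,6), (6,8), (9,13), (11,15), (13,17), (14,22), (21,24).
Pick (1,4); next start ≥ 4 → (6,8); next start ≥ 8 → (9,13); next start ≥ 13 → (13,17); next start ≥ 17 → (21,24).
Selected: (1,4) (6,8) (9,13) (13,17) (21,24)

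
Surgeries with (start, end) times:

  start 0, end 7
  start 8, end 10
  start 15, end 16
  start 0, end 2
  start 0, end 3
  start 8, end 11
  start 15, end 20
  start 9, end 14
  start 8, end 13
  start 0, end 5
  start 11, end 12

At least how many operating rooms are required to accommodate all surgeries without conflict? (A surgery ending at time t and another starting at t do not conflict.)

Count concurrent intervals with a sweep; the peak is the room count.
starts: [0, 0, 0, 0, 8, 8, 8, 9, 11, 15, 15]
ends:   [2, 3, 5, 7, 10, 11, 12, 13, 14, 16, 20]
s0→1 s0→2 s0→3 s0→4  — peak 4.

4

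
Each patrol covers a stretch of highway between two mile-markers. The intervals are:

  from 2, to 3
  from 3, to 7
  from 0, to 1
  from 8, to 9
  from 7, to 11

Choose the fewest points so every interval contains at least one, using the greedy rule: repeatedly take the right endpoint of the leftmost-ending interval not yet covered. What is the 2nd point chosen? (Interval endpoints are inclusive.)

Sorted: [0,1] [2,3] [3,7] [8,9] [7,11]
{[0,1]} hit by 1; {[2,3],[3,7]} hit by 3; {[8,9],[7,11]} hit by 9.
Points: 1, 3, 9 (3 total).

3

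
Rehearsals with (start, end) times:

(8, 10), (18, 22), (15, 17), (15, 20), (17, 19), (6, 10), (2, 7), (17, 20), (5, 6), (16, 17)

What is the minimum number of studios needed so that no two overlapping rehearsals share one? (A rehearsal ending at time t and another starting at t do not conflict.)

Events (time:±→running): 2:+→1 5:+→2 6:-→1 6:+→2 7:-→1 8:+→2 10:-→1 10:-→0 15:+→1 15:+→2 16:+→3 17:-→2 17:-→1 17:+→2 17:+→3 18:+→4 … peak 4.

4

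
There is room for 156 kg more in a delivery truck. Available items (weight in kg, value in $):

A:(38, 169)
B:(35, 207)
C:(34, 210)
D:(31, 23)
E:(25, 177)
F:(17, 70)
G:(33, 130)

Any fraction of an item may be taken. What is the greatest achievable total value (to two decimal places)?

860.58

Greedy by value/weight ratio, highest first.
Order: E (177/25=7.08) > C (210/34=6.18) > B (207/35=5.91) > A (169/38=4.45) > F (70/17=4.12) > G (130/33=3.94) > D (23/31=0.74)
Fill: take E (25 @ 177) → take C (34 @ 210) → take B (35 @ 207) → take A (38 @ 169) → take F (17 @ 70) → take 7/33 of G → 27.58; 156/156 used.
Total value = 860.58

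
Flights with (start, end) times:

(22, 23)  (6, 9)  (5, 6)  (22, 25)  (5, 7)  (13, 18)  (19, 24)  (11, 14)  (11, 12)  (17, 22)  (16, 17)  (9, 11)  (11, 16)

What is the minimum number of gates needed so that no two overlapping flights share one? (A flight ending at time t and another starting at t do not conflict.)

Events (time:±→running): 5:+→1 5:+→2 6:-→1 6:+→2 7:-→1 9:-→0 9:+→1 11:-→0 11:+→1 11:+→2 11:+→3 … peak 3.

3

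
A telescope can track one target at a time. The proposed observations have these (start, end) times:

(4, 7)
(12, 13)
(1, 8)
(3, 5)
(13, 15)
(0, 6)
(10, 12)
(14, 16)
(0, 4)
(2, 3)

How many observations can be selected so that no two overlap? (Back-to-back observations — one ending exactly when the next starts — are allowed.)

Greedy by earliest finish: after sorting by end time, pick each interval compatible with the last pick.
Sorted by end: (2,3)  (0,4)  (3,5)  (0,6)  (4,7)  (1,8)  (10,12)  (12,13)  (13,15)  (14,16)
take (2,3); skip (0,4); take (3,5); take (10,12); take (12,13); take (13,15).
Selected 5 observations.

5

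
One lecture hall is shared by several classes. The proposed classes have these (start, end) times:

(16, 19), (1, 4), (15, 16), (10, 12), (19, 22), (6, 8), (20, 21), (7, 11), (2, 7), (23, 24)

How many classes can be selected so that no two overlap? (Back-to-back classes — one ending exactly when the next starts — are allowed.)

7

Order by finish time; keep every interval that doesn't clash with the previous kept one.
By end time: (1,4), (2,7), (6,8), (7,11), (10,12), (15,16), (16,19), (20,21), (19,22), (23,24).
Pick (1,4); next start ≥ 4 → (6,8); next start ≥ 8 → (10,12); next start ≥ 12 → (15,16); next start ≥ 16 → (16,19); next start ≥ 19 → (20,21); next start ≥ 21 → (23,24).
Selected 7 classes.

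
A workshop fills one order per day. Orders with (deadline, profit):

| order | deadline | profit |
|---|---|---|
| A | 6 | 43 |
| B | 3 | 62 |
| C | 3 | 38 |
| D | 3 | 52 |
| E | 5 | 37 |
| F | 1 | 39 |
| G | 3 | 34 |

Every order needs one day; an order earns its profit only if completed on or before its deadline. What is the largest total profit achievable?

Take jobs in profit order; each goes to the latest open slot no later than its deadline.
By profit: B(d3,62), D(d3,52), A(d6,43), F(d1,39), C(d3,38), E(d5,37), G(d3,34)
B→slot 3; D→slot 2; A→slot 6; F→slot 1; C skipped; E→slot 5; G skipped.
Profit = 39 + 52 + 62 + 37 + 43 = 233

233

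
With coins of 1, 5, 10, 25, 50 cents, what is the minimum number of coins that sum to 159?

8

Greedy: take as many of the largest coin as possible, then repeat with the remainder.
159 − 3×50→9 − 1×5→4 − 4×1→0
Total coins = 3 + 1 + 4 = 8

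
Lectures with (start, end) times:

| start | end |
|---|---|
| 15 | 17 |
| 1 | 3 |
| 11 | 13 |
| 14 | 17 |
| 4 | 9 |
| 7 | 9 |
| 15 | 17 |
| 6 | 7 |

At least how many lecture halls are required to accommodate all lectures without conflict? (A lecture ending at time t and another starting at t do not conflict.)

The answer is the maximum number of intervals overlapping at any instant.
starts: [1, 4, 6, 7, 11, 14, 15, 15]
ends:   [3, 7, 9, 9, 13, 17, 17, 17]
s1→1 e3→0 s4→1 s6→2 e7→1 s7→2 e9→1 e9→0 s11→1 e13→0 s14→1 s15→2 s15→3  — peak 3.

3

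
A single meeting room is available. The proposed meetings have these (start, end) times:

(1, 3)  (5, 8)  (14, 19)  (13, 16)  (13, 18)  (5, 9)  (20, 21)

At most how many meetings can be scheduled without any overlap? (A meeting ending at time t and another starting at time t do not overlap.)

Greedy by earliest finish: after sorting by end time, pick each interval compatible with the last pick.
Sorted by end: (1,3)  (5,8)  (5,9)  (13,16)  (13,18)  (14,19)  (20,21)
take (1,3); take (5,8); take (13,16); take (20,21).
Selected 4 meetings.

4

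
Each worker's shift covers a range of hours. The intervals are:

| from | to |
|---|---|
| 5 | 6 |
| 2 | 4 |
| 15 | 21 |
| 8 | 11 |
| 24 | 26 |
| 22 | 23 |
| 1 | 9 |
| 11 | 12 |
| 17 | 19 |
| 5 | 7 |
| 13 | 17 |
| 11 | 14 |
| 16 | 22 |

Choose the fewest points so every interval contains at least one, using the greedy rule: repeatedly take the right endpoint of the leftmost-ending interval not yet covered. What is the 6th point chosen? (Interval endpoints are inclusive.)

26

Sorted: [2,4] [5,6] [5,7] [1,9] [8,11] [11,12] [11,14] [13,17] [17,19] [15,21] [16,22] [22,23] [24,26]
{[2,4]} hit by 4; {[5,6],[5,7],[1,9]} hit by 6; {[8,11],[11,12],[11,14]} hit by 11; {[13,17],[17,19],[15,21],[16,22]} hit by 17; {[22,23]} hit by 23; {[24,26]} hit by 26.
Points: 4, 6, 11, 17, 23, 26 (6 total).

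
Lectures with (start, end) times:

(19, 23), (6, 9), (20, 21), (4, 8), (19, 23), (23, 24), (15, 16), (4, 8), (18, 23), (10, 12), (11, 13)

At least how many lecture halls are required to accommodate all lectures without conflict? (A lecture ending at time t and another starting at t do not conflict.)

4

The answer is the maximum number of intervals overlapping at any instant.
Events (time:±→running): 4:+→1 4:+→2 6:+→3 8:-→2 8:-→1 9:-→0 10:+→1 11:+→2 12:-→1 13:-→0 15:+→1 16:-→0 18:+→1 19:+→2 19:+→3 20:+→4 … peak 4.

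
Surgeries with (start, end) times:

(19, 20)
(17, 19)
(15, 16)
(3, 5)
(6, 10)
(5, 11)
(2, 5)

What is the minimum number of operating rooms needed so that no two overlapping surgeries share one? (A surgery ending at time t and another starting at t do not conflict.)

2

Count concurrent intervals with a sweep; the peak is the room count.
starts: [2, 3, 5, 6, 15, 17, 19]
ends:   [5, 5, 10, 11, 16, 19, 20]
s2→1 s3→2  — peak 2.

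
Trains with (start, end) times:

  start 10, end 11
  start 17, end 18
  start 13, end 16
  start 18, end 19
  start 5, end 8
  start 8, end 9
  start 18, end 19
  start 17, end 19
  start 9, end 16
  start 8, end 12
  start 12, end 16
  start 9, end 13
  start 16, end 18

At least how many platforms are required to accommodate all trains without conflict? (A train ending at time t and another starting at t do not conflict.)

4

starts: [5, 8, 8, 9, 9, 10, 12, 13, 16, 17, 17, 18, 18]
ends:   [8, 9, 11, 12, 13, 16, 16, 16, 18, 18, 19, 19, 19]
s5→1 e8→0 s8→1 s8→2 e9→1 s9→2 s9→3 s10→4  — peak 4.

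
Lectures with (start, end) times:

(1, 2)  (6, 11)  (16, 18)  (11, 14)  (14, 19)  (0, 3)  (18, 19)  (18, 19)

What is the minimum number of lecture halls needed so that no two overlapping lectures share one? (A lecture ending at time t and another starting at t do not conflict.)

3

Events (time:±→running): 0:+→1 1:+→2 2:-→1 3:-→0 6:+→1 11:-→0 11:+→1 14:-→0 14:+→1 16:+→2 18:-→1 18:+→2 18:+→3 … peak 3.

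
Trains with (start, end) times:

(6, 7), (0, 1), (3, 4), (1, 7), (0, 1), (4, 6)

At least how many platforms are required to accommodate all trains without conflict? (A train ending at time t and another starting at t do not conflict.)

Events (time:±→running): 0:+→1 0:+→2 … peak 2.

2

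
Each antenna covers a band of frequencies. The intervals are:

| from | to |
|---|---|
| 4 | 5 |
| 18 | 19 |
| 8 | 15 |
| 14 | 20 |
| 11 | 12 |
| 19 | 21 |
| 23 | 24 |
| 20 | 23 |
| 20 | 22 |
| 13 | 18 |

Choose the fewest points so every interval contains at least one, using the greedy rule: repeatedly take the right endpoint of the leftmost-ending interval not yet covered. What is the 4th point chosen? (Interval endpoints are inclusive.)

Process intervals by earliest right end; each time one isn't hit yet, stab at its right endpoint.
By right end: [4,5]  [11,12]  [8,15]  [13,18]  [18,19]  [14,20]  [19,21]  [20,22]  [20,23]  [23,24]
[4,5] uncovered → point at 5; [11,12] uncovered → point at 12; [13,18] uncovered → point at 18; [19,21] uncovered → point at 21; [23,24] uncovered → point at 24.
Points: 5, 12, 18, 21, 24 (5 total).

21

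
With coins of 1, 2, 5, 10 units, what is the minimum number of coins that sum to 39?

39 − 3×10→9 − 1×5→4 − 2×2→0
Total coins = 3 + 1 + 2 = 6

6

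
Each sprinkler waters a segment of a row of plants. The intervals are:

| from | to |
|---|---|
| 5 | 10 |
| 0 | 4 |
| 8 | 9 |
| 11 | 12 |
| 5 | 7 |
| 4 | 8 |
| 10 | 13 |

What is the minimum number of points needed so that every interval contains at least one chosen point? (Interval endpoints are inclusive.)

4

By right end: [0,4]  [5,7]  [4,8]  [8,9]  [5,10]  [11,12]  [10,13]
[0,4] uncovered → point at 4; [5,7] uncovered → point at 7; [8,9] uncovered → point at 9; [11,12] uncovered → point at 12.
Points: 4, 7, 9, 12 (4 total).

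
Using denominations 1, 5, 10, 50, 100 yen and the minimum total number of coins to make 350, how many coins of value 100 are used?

350 = 3×100 + 1×50
Count of 100: 3

3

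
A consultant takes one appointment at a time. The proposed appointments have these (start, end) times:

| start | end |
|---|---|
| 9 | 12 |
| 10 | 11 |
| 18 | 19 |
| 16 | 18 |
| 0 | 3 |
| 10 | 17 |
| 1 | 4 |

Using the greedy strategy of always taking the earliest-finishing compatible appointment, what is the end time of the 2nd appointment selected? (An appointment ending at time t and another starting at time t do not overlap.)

Sort by end time and greedily take each interval whose start is ≥ the last chosen end.
By end time: (0,3), (1,4), (10,11), (9,12), (10,17), (16,18), (18,19).
Pick (0,3); next start ≥ 3 → (10,11); next start ≥ 11 → (16,18); next start ≥ 18 → (18,19).
Selected: (0,3) (10,11) (16,18) (18,19)

11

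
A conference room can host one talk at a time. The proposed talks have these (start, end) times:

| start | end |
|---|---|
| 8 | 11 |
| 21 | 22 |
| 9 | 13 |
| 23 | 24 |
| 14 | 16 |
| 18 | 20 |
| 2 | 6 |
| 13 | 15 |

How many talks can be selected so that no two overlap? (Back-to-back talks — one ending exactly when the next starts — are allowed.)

6

Sorted by end: (2,6)  (8,11)  (9,13)  (13,15)  (14,16)  (18,20)  (21,22)  (23,24)
take (2,6); take (8,11); skip (9,13); take (13,15); skip (14,16); take (18,20); take (21,22); take (23,24).
Selected 6 talks.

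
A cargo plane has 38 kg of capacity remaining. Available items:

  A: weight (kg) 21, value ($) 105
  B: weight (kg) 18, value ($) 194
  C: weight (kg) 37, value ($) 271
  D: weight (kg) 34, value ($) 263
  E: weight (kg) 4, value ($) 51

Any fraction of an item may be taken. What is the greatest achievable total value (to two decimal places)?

368.76

Order: E (51/4=12.75) > B (194/18=10.78) > D (263/34=7.74) > C (271/37=7.32) > A (105/21=5.00)
Fill: take E (4 @ 51) → take B (18 @ 194) → take 16/34 of D → 123.76; 38/38 used.
Total value = 368.76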